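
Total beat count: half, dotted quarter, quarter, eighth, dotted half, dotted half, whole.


Beat values:
  half = 2 beats
  dotted quarter = 1.5 beats
  quarter = 1 beat
  eighth = 0.5 beats
  dotted half = 3 beats
  dotted half = 3 beats
  whole = 4 beats
Sum = 2 + 1.5 + 1 + 0.5 + 3 + 3 + 4
= 15 beats


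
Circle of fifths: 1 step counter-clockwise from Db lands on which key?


Each counter-clockwise step moves down a perfect 5th (= up a perfect 4th)
From Db: Db → F#/Gb
= F#/Gb


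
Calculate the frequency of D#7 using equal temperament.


f = 440 × 2^(n/12) where n = semitones from A4
D#7: 30 semitones from A4
f = 440 × 2^(30/12)
f = 2489.02 Hz


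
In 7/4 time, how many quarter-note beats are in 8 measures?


Working:
Time signature 7/4: the bottom number 4 means the quarter note gets one count
The top number 7 means 7 quarter-note beats per measure
Total = 7 × 8 measures
= 56 quarter-note beats


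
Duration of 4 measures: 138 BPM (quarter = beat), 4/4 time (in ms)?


Reasoning:
Quarter-note beat duration = 60000 / 138 ms
Beats per measure (4/4) = 4
One measure = 4 × 60000 / 138 = 240000 / 138 ms
4 measures = 4 × 240000 / 138 = 960000 / 138
= 6956.5 ms


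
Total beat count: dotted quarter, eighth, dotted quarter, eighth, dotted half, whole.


Step by step:
Beat values:
  dotted quarter = 1.5 beats
  eighth = 0.5 beats
  dotted quarter = 1.5 beats
  eighth = 0.5 beats
  dotted half = 3 beats
  whole = 4 beats
Sum = 1.5 + 0.5 + 1.5 + 0.5 + 3 + 4
= 11 beats


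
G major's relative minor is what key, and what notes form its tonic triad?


Solution.
The relative minor shares the major's key signature and starts on its 6th degree
6th degree = a major 6th above the tonic; a major 6th above G is E
→ relative minor of G major is E minor
Tonic triad of E minor = root + minor 3rd + perfect 5th = E G B
= E minor; triad = E G B


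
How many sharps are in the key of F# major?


Let's work it out.
Sharp major keys follow the circle of fifths: C(0), G(1), D(2), A(3), E(4), B(5), F#(6), C#(7)
F# major has 6 sharps
Order of sharps: F# C# G# D# A# E# B# → first 6: F#, C#, G#, D#, A#, E#
= 6 sharps


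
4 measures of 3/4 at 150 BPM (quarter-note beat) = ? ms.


Working:
Quarter-note beat duration = 60000 / 150 ms
Beats per measure (3/4) = 3
One measure = 3 × 60000 / 150 = 180000 / 150 ms
4 measures = 4 × 180000 / 150 = 720000 / 150
= 4800.0 ms


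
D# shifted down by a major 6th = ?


Working:
major 6th: 6 letter names, 9 semitones
Letter: D - 5 → F
Pitch: D# - 9 semitones, spelled as an F → F#
= F#


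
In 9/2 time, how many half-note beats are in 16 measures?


Time signature 9/2: the bottom number 2 means the half note gets one count
The top number 9 means 9 half-note beats per measure
Total = 9 × 16 measures
= 144 half-note beats


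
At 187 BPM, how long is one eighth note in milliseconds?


Working:
One quarter-note beat = 60000 / BPM = 60000 / 187 ms
Eighth note = 1/2 × quarter note
Duration = 1/2 × 60000 / 187 = 30000 / 187
= 160.4 ms


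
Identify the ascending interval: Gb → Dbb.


Letter names: G → D spans 5 letter names → a 5th
Semitones: Gb → Dbb = 6 half-steps
A 5th of 6 semitones is a diminished 5th
= diminished 5th


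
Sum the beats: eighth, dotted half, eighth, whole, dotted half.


Beat values:
  eighth = 0.5 beats
  dotted half = 3 beats
  eighth = 0.5 beats
  whole = 4 beats
  dotted half = 3 beats
Sum = 0.5 + 3 + 0.5 + 4 + 3
= 11 beats


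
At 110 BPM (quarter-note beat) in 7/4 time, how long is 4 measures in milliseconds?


Solution.
Quarter-note beat duration = 60000 / 110 ms
Beats per measure (7/4) = 7
One measure = 7 × 60000 / 110 = 420000 / 110 ms
4 measures = 4 × 420000 / 110 = 1680000 / 110
= 15272.7 ms


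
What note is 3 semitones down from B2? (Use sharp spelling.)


Step by step:
B2: chromatic position 11 in octave 2 → absolute = 2×12 + 11 = 35
Transpose down 3: 35 - 3 = 32
32 = 2×12 + 8 → G# in octave 2
Result = G#2


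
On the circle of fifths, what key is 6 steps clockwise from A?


Each clockwise step on the circle of fifths moves up a perfect 5th
From A: A → E → B → F#/Gb → Db → Ab → Eb
= Eb


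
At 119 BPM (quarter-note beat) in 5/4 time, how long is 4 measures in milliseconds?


Step by step:
Quarter-note beat duration = 60000 / 119 ms
Beats per measure (5/4) = 5
One measure = 5 × 60000 / 119 = 300000 / 119 ms
4 measures = 4 × 300000 / 119 = 1200000 / 119
= 10084.0 ms


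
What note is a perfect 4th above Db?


Reasoning:
A 4th spans 4 letter names, so from D we land on G
A perfect 4th = 5 semitones above Db
Spell G at that pitch: Gb
= Gb


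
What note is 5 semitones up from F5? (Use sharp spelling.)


F5: chromatic position 5 in octave 5 → absolute = 5×12 + 5 = 65
Transpose up 5: 65 + 5 = 70
70 = 5×12 + 10 → A# in octave 5
Result = A#5


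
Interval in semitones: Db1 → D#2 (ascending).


Absolute semitone position = octave×12 + chromatic position
Db1: 1×12 + 1 = 13
D#2: 2×12 + 3 = 27
Difference = 27 - 13 = 14
= 14 semitones


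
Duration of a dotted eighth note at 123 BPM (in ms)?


Reasoning:
One quarter-note beat = 60000 / BPM = 60000 / 123 ms
Dotted eighth note = 3/4 × quarter note
Duration = 3/4 × 60000 / 123 = 45000 / 123
= 365.9 ms


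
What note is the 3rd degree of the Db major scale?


Major scale pattern: W-W-H-W-W-W-H (2-2-1-2-2-2-1 semitones)
Starting from Db:
  Db + 2 semitones → Eb
  Eb + 2 semitones → F
  F + 1 semitone → Gb
  Gb + 2 semitones → Ab
  Ab + 2 semitones → Bb
  Bb + 2 semitones → C
  C + 1 semitone → Db
Scale: Db Eb F Gb Ab Bb C
Degree 3 = F


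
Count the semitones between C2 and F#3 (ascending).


Let's work it out.
Absolute semitone position = octave×12 + chromatic position
C2: 2×12 + 0 = 24
F#3: 3×12 + 6 = 42
Difference = 42 - 24 = 18
= 18 semitones


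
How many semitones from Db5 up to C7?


Solution.
Absolute semitone position = octave×12 + chromatic position
Db5: 5×12 + 1 = 61
C7: 7×12 + 0 = 84
Difference = 84 - 61 = 23
= 23 semitones


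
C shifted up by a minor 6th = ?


Let's work it out.
minor 6th: 6 letter names, 8 semitones
Letter: C + 5 → A
Pitch: C + 8 semitones, spelled as an A → Ab
= Ab


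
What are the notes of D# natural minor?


Natural minor scale pattern: W-H-W-W-H-W-W (2-1-2-2-1-2-2 semitones)
Starting from D#:
  D# + 2 semitones → E#
  E# + 1 semitone → F#
  F# + 2 semitones → G#
  G# + 2 semitones → A#
  A# + 1 semitone → B
  B + 2 semitones → C#
  C# + 2 semitones → D#
Scale = D# E# F# G# A# B C#


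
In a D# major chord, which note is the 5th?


Major triad = root + major 3rd (4 semitones) + perfect 5th (7 semitones)
A triad on D# stacks thirds, so the chord tones use letter names D-F-A
Root: D#
Major 3rd above D#: F##
Perfect 5th above D#: A#
The 5th = A#


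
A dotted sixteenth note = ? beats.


Solution.
Base sixteenth note = 1/4 beats
Dot 1 adds half the previous value: +1/8
One dotted sixteenth = 1/4 + 1/8 = 3/8
= 3/8 beats


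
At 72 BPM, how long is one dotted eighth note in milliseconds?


Solution.
One quarter-note beat = 60000 / BPM = 60000 / 72 ms
Dotted eighth note = 3/4 × quarter note
Duration = 3/4 × 60000 / 72 = 45000 / 72
= 625.0 ms


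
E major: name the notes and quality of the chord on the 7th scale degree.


Reasoning:
E major scale: E F# G# A B C# D#
Diatonic triad on degree 7 stacks scale notes 7, 2, 4: D# F# A
D#→F# = 3 semitones; D#→A = 6 semitones → diminished triad
= D# F# A (diminished)


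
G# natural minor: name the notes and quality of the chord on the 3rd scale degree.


Working:
G# natural minor scale: G# A# B C# D# E F#
Diatonic triad on degree 3 stacks scale notes 3, 5, 7: B D# F#
B→D# = 4 semitones; B→F# = 7 semitones → major triad
= B D# F# (major)


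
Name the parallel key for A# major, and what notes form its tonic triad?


Let's work it out.
Parallel keys share the same tonic but differ in mode
A# major → parallel is A# minor
Tonic triad of A# minor = A# C# E#
= A# minor; triad = A# C# E#


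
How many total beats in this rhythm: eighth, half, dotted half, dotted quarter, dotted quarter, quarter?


Beat values:
  eighth = 0.5 beats
  half = 2 beats
  dotted half = 3 beats
  dotted quarter = 1.5 beats
  dotted quarter = 1.5 beats
  quarter = 1 beat
Sum = 0.5 + 2 + 3 + 1.5 + 1.5 + 1
= 9.5 beats


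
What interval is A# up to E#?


Solution.
Letter names: A → E spans 5 letter names → a 5th
Semitones: A# → E# = 7 half-steps
A 5th of 7 semitones is a perfect 5th
= perfect 5th


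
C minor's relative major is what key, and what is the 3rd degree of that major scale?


Let's work it out.
The relative major shares the key signature and is a minor 3rd above the minor tonic
A minor 3rd above C is Eb
→ relative major of C minor is Eb major
Eb major scale: Eb F G Ab Bb C D
= Eb major; 3rd degree = G


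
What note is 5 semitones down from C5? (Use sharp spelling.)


Reasoning:
C5: chromatic position 0 in octave 5 → absolute = 5×12 + 0 = 60
Transpose down 5: 60 - 5 = 55
55 = 4×12 + 7 → G in octave 4
Result = G4


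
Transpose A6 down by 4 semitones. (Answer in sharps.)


Working:
A6: chromatic position 9 in octave 6 → absolute = 6×12 + 9 = 81
Transpose down 4: 81 - 4 = 77
77 = 6×12 + 5 → F in octave 6
Result = F6


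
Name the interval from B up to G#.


Letter names: B → G spans 6 letter names → a 6th
Semitones: B → G# = 9 half-steps
A 6th of 9 semitones is a major 6th
= major 6th


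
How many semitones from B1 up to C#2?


Reasoning:
Absolute semitone position = octave×12 + chromatic position
B1: 1×12 + 11 = 23
C#2: 2×12 + 1 = 25
Difference = 25 - 23 = 2
= 2 semitones


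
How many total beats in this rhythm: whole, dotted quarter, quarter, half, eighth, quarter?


Beat values:
  whole = 4 beats
  dotted quarter = 1.5 beats
  quarter = 1 beat
  half = 2 beats
  eighth = 0.5 beats
  quarter = 1 beat
Sum = 4 + 1.5 + 1 + 2 + 0.5 + 1
= 10 beats


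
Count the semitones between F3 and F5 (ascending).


Working:
Absolute semitone position = octave×12 + chromatic position
F3: 3×12 + 5 = 41
F5: 5×12 + 5 = 65
Difference = 65 - 41 = 24
= 24 semitones


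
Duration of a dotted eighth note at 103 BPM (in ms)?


Let's work it out.
One quarter-note beat = 60000 / BPM = 60000 / 103 ms
Dotted eighth note = 3/4 × quarter note
Duration = 3/4 × 60000 / 103 = 45000 / 103
= 436.9 ms


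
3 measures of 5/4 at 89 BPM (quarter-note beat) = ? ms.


Step by step:
Quarter-note beat duration = 60000 / 89 ms
Beats per measure (5/4) = 5
One measure = 5 × 60000 / 89 = 300000 / 89 ms
3 measures = 3 × 300000 / 89 = 900000 / 89
= 10112.4 ms


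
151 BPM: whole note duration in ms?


Step by step:
One quarter-note beat = 60000 / BPM = 60000 / 151 ms
Whole note = 4 × quarter note
Duration = 4 × 60000 / 151 = 240000 / 151
= 1589.4 ms


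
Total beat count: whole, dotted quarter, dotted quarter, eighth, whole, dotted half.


Working:
Beat values:
  whole = 4 beats
  dotted quarter = 1.5 beats
  dotted quarter = 1.5 beats
  eighth = 0.5 beats
  whole = 4 beats
  dotted half = 3 beats
Sum = 4 + 1.5 + 1.5 + 0.5 + 4 + 3
= 14.5 beats


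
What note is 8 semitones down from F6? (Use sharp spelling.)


Step by step:
F6: chromatic position 5 in octave 6 → absolute = 6×12 + 5 = 77
Transpose down 8: 77 - 8 = 69
69 = 5×12 + 9 → A in octave 5
Result = A5


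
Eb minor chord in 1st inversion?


Root position: Eb Gb Bb
1st inversion: move root up an octave
Bass note: Gb
Notes (bottom to top) = Gb Bb Eb


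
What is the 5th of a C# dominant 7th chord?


Let's work it out.
Dominant 7th chord = root + major 3rd + perfect 5th + minor 7th
Seventh chords stack in thirds, so the letter names are C-E-G-B
Root: C#
Major 3rd above C#: E#
Perfect 5th above C#: G#
Minor 7th above C#: B
The 5th = G#


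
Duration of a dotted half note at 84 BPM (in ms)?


Step by step:
One quarter-note beat = 60000 / BPM = 60000 / 84 ms
Dotted half note = 3 × quarter note
Duration = 3 × 60000 / 84 = 180000 / 84
= 2142.9 ms


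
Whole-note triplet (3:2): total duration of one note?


Triplet: 3 notes occupy the space of 2 whole notes
Space = 2 × 4 = 8 beats
Each triplet note = 8 / 3 = 8/3 beats
= 8/3 beats


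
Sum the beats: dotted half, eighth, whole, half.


Working:
Beat values:
  dotted half = 3 beats
  eighth = 0.5 beats
  whole = 4 beats
  half = 2 beats
Sum = 3 + 0.5 + 4 + 2
= 9.5 beats


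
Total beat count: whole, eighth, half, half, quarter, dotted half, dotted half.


Beat values:
  whole = 4 beats
  eighth = 0.5 beats
  half = 2 beats
  half = 2 beats
  quarter = 1 beat
  dotted half = 3 beats
  dotted half = 3 beats
Sum = 4 + 0.5 + 2 + 2 + 1 + 3 + 3
= 15.5 beats


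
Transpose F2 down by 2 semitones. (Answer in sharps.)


Solution.
F2: chromatic position 5 in octave 2 → absolute = 2×12 + 5 = 29
Transpose down 2: 29 - 2 = 27
27 = 2×12 + 3 → D# in octave 2
Result = D#2


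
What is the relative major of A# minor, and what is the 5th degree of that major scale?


Step by step:
The relative major shares the key signature and is a minor 3rd above the minor tonic
A minor 3rd above A# is C#
→ relative major of A# minor is C# major
C# major scale: C# D# E# F# G# A# B#
= C# major; 5th degree = G#


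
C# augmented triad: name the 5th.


Augmented triad = root + major 3rd (4 semitones) + augmented 5th (8 semitones)
A triad on C# stacks thirds, so the chord tones use letter names C-E-G
Root: C#
Major 3rd above C#: E#
Augmented 5th above C#: G##
The 5th = G##


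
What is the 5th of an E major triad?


Major triad = root + major 3rd (4 semitones) + perfect 5th (7 semitones)
A triad on E stacks thirds, so the chord tones use letter names E-G-B
Root: E
Major 3rd above E: G#
Perfect 5th above E: B
The 5th = B


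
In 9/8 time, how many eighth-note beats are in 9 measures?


Time signature 9/8: the bottom number 8 means the eighth note gets one count
The top number 9 means 9 eighth-note beats per measure
Total = 9 × 9 measures
= 81 eighth-note beats


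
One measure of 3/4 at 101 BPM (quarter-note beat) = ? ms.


Quarter-note beat duration = 60000 / 101 ms
Beats per measure (3/4) = 3
One measure = 3 × 60000 / 101 = 180000 / 101 ms
= 1782.2 ms


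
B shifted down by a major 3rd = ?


Step by step:
major 3rd: 3 letter names, 4 semitones
Letter: B - 2 → G
Pitch: B - 4 semitones, spelled as a G → G
= G


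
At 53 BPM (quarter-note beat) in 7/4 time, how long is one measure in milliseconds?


Step by step:
Quarter-note beat duration = 60000 / 53 ms
Beats per measure (7/4) = 7
One measure = 7 × 60000 / 53 = 420000 / 53 ms
= 7924.5 ms


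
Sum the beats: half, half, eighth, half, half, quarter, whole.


Reasoning:
Beat values:
  half = 2 beats
  half = 2 beats
  eighth = 0.5 beats
  half = 2 beats
  half = 2 beats
  quarter = 1 beat
  whole = 4 beats
Sum = 2 + 2 + 0.5 + 2 + 2 + 1 + 4
= 13.5 beats


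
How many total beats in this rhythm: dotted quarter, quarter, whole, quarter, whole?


Working:
Beat values:
  dotted quarter = 1.5 beats
  quarter = 1 beat
  whole = 4 beats
  quarter = 1 beat
  whole = 4 beats
Sum = 1.5 + 1 + 4 + 1 + 4
= 11.5 beats


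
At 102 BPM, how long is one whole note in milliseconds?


Step by step:
One quarter-note beat = 60000 / BPM = 60000 / 102 ms
Whole note = 4 × quarter note
Duration = 4 × 60000 / 102 = 240000 / 102
= 2352.9 ms


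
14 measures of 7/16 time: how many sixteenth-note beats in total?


Time signature 7/16: the bottom number 16 means the sixteenth note gets one count
The top number 7 means 7 sixteenth-note beats per measure
Total = 7 × 14 measures
= 98 sixteenth-note beats


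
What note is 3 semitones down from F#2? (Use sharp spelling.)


Solution.
F#2: chromatic position 6 in octave 2 → absolute = 2×12 + 6 = 30
Transpose down 3: 30 - 3 = 27
27 = 2×12 + 3 → D# in octave 2
Result = D#2


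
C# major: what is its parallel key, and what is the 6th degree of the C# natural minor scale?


Reasoning:
Parallel keys share the same tonic but differ in mode
C# major → parallel is C# minor
C# natural minor scale: C# D# E F# G# A B
= C# minor; 6th degree = A


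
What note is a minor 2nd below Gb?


A 2nd spans 2 letter names, so from G we land on F
A minor 2nd = 1 semitone below Gb
Spell F at that pitch: F
= F


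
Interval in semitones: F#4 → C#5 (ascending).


Let's work it out.
Absolute semitone position = octave×12 + chromatic position
F#4: 4×12 + 6 = 54
C#5: 5×12 + 1 = 61
Difference = 61 - 54 = 7
= 7 semitones


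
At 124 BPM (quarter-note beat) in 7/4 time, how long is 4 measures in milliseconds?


Reasoning:
Quarter-note beat duration = 60000 / 124 ms
Beats per measure (7/4) = 7
One measure = 7 × 60000 / 124 = 420000 / 124 ms
4 measures = 4 × 420000 / 124 = 1680000 / 124
= 13548.4 ms


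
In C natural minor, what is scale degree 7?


Let's work it out.
Natural minor scale pattern: W-H-W-W-H-W-W (2-1-2-2-1-2-2 semitones)
Starting from C:
  C + 2 semitones → D
  D + 1 semitone → Eb
  Eb + 2 semitones → F
  F + 2 semitones → G
  G + 1 semitone → Ab
  Ab + 2 semitones → Bb
  Bb + 2 semitones → C
Scale: C D Eb F G Ab Bb
Degree 7 = Bb


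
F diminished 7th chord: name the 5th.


Let's work it out.
Diminished 7th chord = root + minor 3rd + diminished 5th + diminished 7th
Seventh chords stack in thirds, so the letter names are F-A-C-E
Root: F
Minor 3rd above F: Ab
Diminished 5th above F: Cb
Diminished 7th above F: Ebb
The 5th = Cb


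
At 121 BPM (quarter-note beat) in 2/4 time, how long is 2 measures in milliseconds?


Solution.
Quarter-note beat duration = 60000 / 121 ms
Beats per measure (2/4) = 2
One measure = 2 × 60000 / 121 = 120000 / 121 ms
2 measures = 2 × 120000 / 121 = 240000 / 121
= 1983.5 ms


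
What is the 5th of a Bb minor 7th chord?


Solution.
Minor 7th chord = root + minor 3rd + perfect 5th + minor 7th
Seventh chords stack in thirds, so the letter names are B-D-F-A
Root: Bb
Minor 3rd above Bb: Db
Perfect 5th above Bb: F
Minor 7th above Bb: Ab
The 5th = F


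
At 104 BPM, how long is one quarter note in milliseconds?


Solution.
One quarter-note beat = 60000 / BPM = 60000 / 104 ms
Duration = 60000 / 104
= 576.9 ms


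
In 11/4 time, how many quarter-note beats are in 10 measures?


Let's work it out.
Time signature 11/4: the bottom number 4 means the quarter note gets one count
The top number 11 means 11 quarter-note beats per measure
Total = 11 × 10 measures
= 110 quarter-note beats


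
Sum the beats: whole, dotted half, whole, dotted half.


Let's work it out.
Beat values:
  whole = 4 beats
  dotted half = 3 beats
  whole = 4 beats
  dotted half = 3 beats
Sum = 4 + 3 + 4 + 3
= 14 beats


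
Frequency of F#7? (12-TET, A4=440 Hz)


Reasoning:
f = 440 × 2^(n/12) where n = semitones from A4
F#7: 33 semitones from A4
f = 440 × 2^(33/12)
f = 2959.96 Hz


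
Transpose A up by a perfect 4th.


Working:
perfect 4th: 4 letter names, 5 semitones
Letter: A + 3 → D
Pitch: A + 5 semitones, spelled as a D → D
= D


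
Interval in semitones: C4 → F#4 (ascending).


Working:
Absolute semitone position = octave×12 + chromatic position
C4: 4×12 + 0 = 48
F#4: 4×12 + 6 = 54
Difference = 54 - 48 = 6
= 6 semitones


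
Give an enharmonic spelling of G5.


Solution.
Enharmonic notes sound the same pitch but are spelled with different letter names
G and F## name the same pitch class
= F##5


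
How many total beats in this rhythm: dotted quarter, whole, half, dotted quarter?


Let's work it out.
Beat values:
  dotted quarter = 1.5 beats
  whole = 4 beats
  half = 2 beats
  dotted quarter = 1.5 beats
Sum = 1.5 + 4 + 2 + 1.5
= 9 beats


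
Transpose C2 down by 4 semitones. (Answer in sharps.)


Reasoning:
C2: chromatic position 0 in octave 2 → absolute = 2×12 + 0 = 24
Transpose down 4: 24 - 4 = 20
20 = 1×12 + 8 → G# in octave 1
Result = G#1


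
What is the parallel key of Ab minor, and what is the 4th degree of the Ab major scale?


Working:
Parallel keys share the same tonic but differ in mode
Ab minor → parallel is Ab major
Ab major scale: Ab Bb C Db Eb F G
= Ab major; 4th degree = Db


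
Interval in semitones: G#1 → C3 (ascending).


Let's work it out.
Absolute semitone position = octave×12 + chromatic position
G#1: 1×12 + 8 = 20
C3: 3×12 + 0 = 36
Difference = 36 - 20 = 16
= 16 semitones


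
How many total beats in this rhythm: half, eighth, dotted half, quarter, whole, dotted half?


Beat values:
  half = 2 beats
  eighth = 0.5 beats
  dotted half = 3 beats
  quarter = 1 beat
  whole = 4 beats
  dotted half = 3 beats
Sum = 2 + 0.5 + 3 + 1 + 4 + 3
= 13.5 beats


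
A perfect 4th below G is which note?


Working:
A 4th spans 4 letter names, so from G we land on D
A perfect 4th = 5 semitones below G
Spell D at that pitch: D
= D


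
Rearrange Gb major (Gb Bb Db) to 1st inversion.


Step by step:
Root position: Gb Bb Db
1st inversion: move root up an octave
Bass note: Bb
Notes (bottom to top) = Bb Db Gb


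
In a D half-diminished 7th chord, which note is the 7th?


Half-diminished 7th chord = root + minor 3rd + diminished 5th + minor 7th
Seventh chords stack in thirds, so the letter names are D-F-A-C
Root: D
Minor 3rd above D: F
Diminished 5th above D: Ab
Minor 7th above D: C
The 7th = C


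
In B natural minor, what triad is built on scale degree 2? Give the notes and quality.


Reasoning:
B natural minor scale: B C# D E F# G A
Diatonic triad on degree 2 stacks scale notes 2, 4, 6: C# E G
C#→E = 3 semitones; C#→G = 6 semitones → diminished triad
= C# E G (diminished)


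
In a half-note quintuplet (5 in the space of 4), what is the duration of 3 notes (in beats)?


Working:
Quintuplet: 5 notes occupy the space of 4 half notes
Space = 4 × 2 = 8 beats
Each quintuplet note = 8 / 5 = 8/5 beats
3 notes = 3 × 8/5 = 24/5
= 24/5 beats


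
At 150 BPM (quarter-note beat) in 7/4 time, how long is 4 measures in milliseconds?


Step by step:
Quarter-note beat duration = 60000 / 150 ms
Beats per measure (7/4) = 7
One measure = 7 × 60000 / 150 = 420000 / 150 ms
4 measures = 4 × 420000 / 150 = 1680000 / 150
= 11200.0 ms


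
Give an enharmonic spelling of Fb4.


Enharmonic notes sound the same pitch but are spelled with different letter names
Fb and E name the same pitch class
= E4


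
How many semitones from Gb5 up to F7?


Absolute semitone position = octave×12 + chromatic position
Gb5: 5×12 + 6 = 66
F7: 7×12 + 5 = 89
Difference = 89 - 66 = 23
= 23 semitones


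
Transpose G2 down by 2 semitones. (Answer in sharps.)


G2: chromatic position 7 in octave 2 → absolute = 2×12 + 7 = 31
Transpose down 2: 31 - 2 = 29
29 = 2×12 + 5 → F in octave 2
Result = F2


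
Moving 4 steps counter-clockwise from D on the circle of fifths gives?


Working:
Each counter-clockwise step moves down a perfect 5th (= up a perfect 4th)
From D: D → G → C → F → Bb
= Bb


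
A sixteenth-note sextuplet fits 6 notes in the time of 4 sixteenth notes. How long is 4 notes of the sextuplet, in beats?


Sextuplet: 6 notes occupy the space of 4 sixteenth notes
Space = 4 × 1/4 = 1 beat
Each sextuplet note = 1 / 6 = 1/6 beats
4 notes = 4 × 1/6 = 2/3
= 2/3 beats


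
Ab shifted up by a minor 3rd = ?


Reasoning:
minor 3rd: 3 letter names, 3 semitones
Letter: A + 2 → C
Pitch: Ab + 3 semitones, spelled as a C → Cb
= Cb


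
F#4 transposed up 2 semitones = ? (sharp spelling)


Step by step:
F#4: chromatic position 6 in octave 4 → absolute = 4×12 + 6 = 54
Transpose up 2: 54 + 2 = 56
56 = 4×12 + 8 → G# in octave 4
Result = G#4


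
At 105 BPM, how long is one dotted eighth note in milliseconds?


Reasoning:
One quarter-note beat = 60000 / BPM = 60000 / 105 ms
Dotted eighth note = 3/4 × quarter note
Duration = 3/4 × 60000 / 105 = 45000 / 105
= 428.6 ms


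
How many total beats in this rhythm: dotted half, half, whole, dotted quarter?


Step by step:
Beat values:
  dotted half = 3 beats
  half = 2 beats
  whole = 4 beats
  dotted quarter = 1.5 beats
Sum = 3 + 2 + 4 + 1.5
= 10.5 beats


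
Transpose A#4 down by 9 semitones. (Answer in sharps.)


Step by step:
A#4: chromatic position 10 in octave 4 → absolute = 4×12 + 10 = 58
Transpose down 9: 58 - 9 = 49
49 = 4×12 + 1 → C# in octave 4
Result = C#4


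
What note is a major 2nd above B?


A 2nd spans 2 letter names, so from B we land on C
A major 2nd = 2 semitones above B
Spell C at that pitch: C#
= C#


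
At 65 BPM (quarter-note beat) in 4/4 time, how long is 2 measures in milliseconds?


Solution.
Quarter-note beat duration = 60000 / 65 ms
Beats per measure (4/4) = 4
One measure = 4 × 60000 / 65 = 240000 / 65 ms
2 measures = 2 × 240000 / 65 = 480000 / 65
= 7384.6 ms


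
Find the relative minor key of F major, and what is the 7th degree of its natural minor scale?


Let's work it out.
The relative minor shares the major's key signature and starts on its 6th degree
6th degree = a major 6th above the tonic; a major 6th above F is D
→ relative minor of F major is D minor
D natural minor scale: D E F G A Bb C
= D minor; 7th degree = C


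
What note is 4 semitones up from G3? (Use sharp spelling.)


G3: chromatic position 7 in octave 3 → absolute = 3×12 + 7 = 43
Transpose up 4: 43 + 4 = 47
47 = 3×12 + 11 → B in octave 3
Result = B3


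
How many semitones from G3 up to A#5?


Solution.
Absolute semitone position = octave×12 + chromatic position
G3: 3×12 + 7 = 43
A#5: 5×12 + 10 = 70
Difference = 70 - 43 = 27
= 27 semitones


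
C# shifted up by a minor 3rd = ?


minor 3rd: 3 letter names, 3 semitones
Letter: C + 2 → E
Pitch: C# + 3 semitones, spelled as an E → E
= E


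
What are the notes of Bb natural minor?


Let's work it out.
Natural minor scale pattern: W-H-W-W-H-W-W (2-1-2-2-1-2-2 semitones)
Starting from Bb:
  Bb + 2 semitones → C
  C + 1 semitone → Db
  Db + 2 semitones → Eb
  Eb + 2 semitones → F
  F + 1 semitone → Gb
  Gb + 2 semitones → Ab
  Ab + 2 semitones → Bb
Scale = Bb C Db Eb F Gb Ab


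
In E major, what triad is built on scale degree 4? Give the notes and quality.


Working:
E major scale: E F# G# A B C# D#
Diatonic triad on degree 4 stacks scale notes 4, 6, 1: A C# E
A→C# = 4 semitones; A→E = 7 semitones → major triad
= A C# E (major)


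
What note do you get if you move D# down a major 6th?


Step by step:
major 6th: 6 letter names, 9 semitones
Letter: D - 5 → F
Pitch: D# - 9 semitones, spelled as an F → F#
= F#


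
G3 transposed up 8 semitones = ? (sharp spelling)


Solution.
G3: chromatic position 7 in octave 3 → absolute = 3×12 + 7 = 43
Transpose up 8: 43 + 8 = 51
51 = 4×12 + 3 → D# in octave 4
Result = D#4


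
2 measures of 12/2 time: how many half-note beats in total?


Reasoning:
Time signature 12/2: the bottom number 2 means the half note gets one count
The top number 12 means 12 half-note beats per measure
Total = 12 × 2 measures
= 24 half-note beats


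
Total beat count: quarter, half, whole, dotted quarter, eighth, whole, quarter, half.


Working:
Beat values:
  quarter = 1 beat
  half = 2 beats
  whole = 4 beats
  dotted quarter = 1.5 beats
  eighth = 0.5 beats
  whole = 4 beats
  quarter = 1 beat
  half = 2 beats
Sum = 1 + 2 + 4 + 1.5 + 0.5 + 4 + 1 + 2
= 16 beats


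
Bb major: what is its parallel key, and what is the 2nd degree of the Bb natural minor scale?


Step by step:
Parallel keys share the same tonic but differ in mode
Bb major → parallel is Bb minor
Bb natural minor scale: Bb C Db Eb F Gb Ab
= Bb minor; 2nd degree = C


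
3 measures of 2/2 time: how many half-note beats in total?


Time signature 2/2: the bottom number 2 means the half note gets one count
The top number 2 means 2 half-note beats per measure
Total = 2 × 3 measures
= 6 half-note beats


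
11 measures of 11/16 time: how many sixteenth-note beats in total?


Solution.
Time signature 11/16: the bottom number 16 means the sixteenth note gets one count
The top number 11 means 11 sixteenth-note beats per measure
Total = 11 × 11 measures
= 121 sixteenth-note beats


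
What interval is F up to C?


Letter names: F → C spans 5 letter names → a 5th
Semitones: F → C = 7 half-steps
A 5th of 7 semitones is a perfect 5th
= perfect 5th


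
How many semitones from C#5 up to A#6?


Absolute semitone position = octave×12 + chromatic position
C#5: 5×12 + 1 = 61
A#6: 6×12 + 10 = 82
Difference = 82 - 61 = 21
= 21 semitones


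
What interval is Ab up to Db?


Solution.
Letter names: A → D spans 4 letter names → a 4th
Semitones: Ab → Db = 5 half-steps
A 4th of 5 semitones is a perfect 4th
= perfect 4th


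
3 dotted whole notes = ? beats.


Let's work it out.
Base whole note = 4 beats
Dot 1 adds half the previous value: +2
One dotted whole = 4 + 2 = 6
3 of them = 3 × 6 = 18
= 18 beats


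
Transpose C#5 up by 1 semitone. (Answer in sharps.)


Step by step:
C#5: chromatic position 1 in octave 5 → absolute = 5×12 + 1 = 61
Transpose up 1: 61 + 1 = 62
62 = 5×12 + 2 → D in octave 5
Result = D5


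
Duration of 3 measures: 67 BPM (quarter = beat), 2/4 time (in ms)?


Quarter-note beat duration = 60000 / 67 ms
Beats per measure (2/4) = 2
One measure = 2 × 60000 / 67 = 120000 / 67 ms
3 measures = 3 × 120000 / 67 = 360000 / 67
= 5373.1 ms


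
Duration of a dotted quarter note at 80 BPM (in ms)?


Let's work it out.
One quarter-note beat = 60000 / BPM = 60000 / 80 ms
Dotted quarter note = 3/2 × quarter note
Duration = 3/2 × 60000 / 80 = 90000 / 80
= 1125.0 ms


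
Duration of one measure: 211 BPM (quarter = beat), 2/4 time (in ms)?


Let's work it out.
Quarter-note beat duration = 60000 / 211 ms
Beats per measure (2/4) = 2
One measure = 2 × 60000 / 211 = 120000 / 211 ms
= 568.7 ms


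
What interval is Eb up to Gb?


Step by step:
Letter names: E → G spans 3 letter names → a 3rd
Semitones: Eb → Gb = 3 half-steps
A 3rd of 3 semitones is a minor 3rd
= minor 3rd


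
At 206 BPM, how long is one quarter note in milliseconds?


Step by step:
One quarter-note beat = 60000 / BPM = 60000 / 206 ms
Duration = 60000 / 206
= 291.3 ms


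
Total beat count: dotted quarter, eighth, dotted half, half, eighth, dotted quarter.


Solution.
Beat values:
  dotted quarter = 1.5 beats
  eighth = 0.5 beats
  dotted half = 3 beats
  half = 2 beats
  eighth = 0.5 beats
  dotted quarter = 1.5 beats
Sum = 1.5 + 0.5 + 3 + 2 + 0.5 + 1.5
= 9 beats


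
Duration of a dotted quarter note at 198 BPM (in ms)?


One quarter-note beat = 60000 / BPM = 60000 / 198 ms
Dotted quarter note = 3/2 × quarter note
Duration = 3/2 × 60000 / 198 = 90000 / 198
= 454.5 ms


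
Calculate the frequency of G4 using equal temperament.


Solution.
f = 440 × 2^(n/12) where n = semitones from A4
G4: -2 semitones from A4
f = 440 × 2^(-2/12)
f = 392.00 Hz


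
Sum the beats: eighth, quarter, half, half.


Step by step:
Beat values:
  eighth = 0.5 beats
  quarter = 1 beat
  half = 2 beats
  half = 2 beats
Sum = 0.5 + 1 + 2 + 2
= 5.5 beats


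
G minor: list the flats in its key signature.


Let's work it out.
Flat minor keys: A(0), D(1), G(2), C(3), F(4), Bb(5), Eb(6), Ab(7)
G minor has 2 flats
Order of flats: Bb Eb Ab Db Gb Cb Fb → first 2: Bb, Eb
= Bb, Eb


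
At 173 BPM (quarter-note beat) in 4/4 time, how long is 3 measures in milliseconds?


Reasoning:
Quarter-note beat duration = 60000 / 173 ms
Beats per measure (4/4) = 4
One measure = 4 × 60000 / 173 = 240000 / 173 ms
3 measures = 3 × 240000 / 173 = 720000 / 173
= 4161.8 ms


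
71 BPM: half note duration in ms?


One quarter-note beat = 60000 / BPM = 60000 / 71 ms
Half note = 2 × quarter note
Duration = 2 × 60000 / 71 = 120000 / 71
= 1690.1 ms


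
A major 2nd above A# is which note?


Let's work it out.
A 2nd spans 2 letter names, so from A we land on B
A major 2nd = 2 semitones above A#
Spell B at that pitch: B#
= B#


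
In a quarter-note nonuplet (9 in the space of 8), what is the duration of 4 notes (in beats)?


Reasoning:
Nonuplet: 9 notes occupy the space of 8 quarter notes
Space = 8 × 1 = 8 beats
Each nonuplet note = 8 / 9 = 8/9 beats
4 notes = 4 × 8/9 = 32/9
= 32/9 beats


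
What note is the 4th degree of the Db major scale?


Major scale pattern: W-W-H-W-W-W-H (2-2-1-2-2-2-1 semitones)
Starting from Db:
  Db + 2 semitones → Eb
  Eb + 2 semitones → F
  F + 1 semitone → Gb
  Gb + 2 semitones → Ab
  Ab + 2 semitones → Bb
  Bb + 2 semitones → C
  C + 1 semitone → Db
Scale: Db Eb F Gb Ab Bb C
Degree 4 = Gb


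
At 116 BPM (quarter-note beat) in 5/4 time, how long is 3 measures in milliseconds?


Quarter-note beat duration = 60000 / 116 ms
Beats per measure (5/4) = 5
One measure = 5 × 60000 / 116 = 300000 / 116 ms
3 measures = 3 × 300000 / 116 = 900000 / 116
= 7758.6 ms


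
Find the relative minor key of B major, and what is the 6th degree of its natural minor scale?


Step by step:
The relative minor shares the major's key signature and starts on its 6th degree
6th degree = a major 6th above the tonic; a major 6th above B is G#
→ relative minor of B major is G# minor
G# natural minor scale: G# A# B C# D# E F#
= G# minor; 6th degree = E


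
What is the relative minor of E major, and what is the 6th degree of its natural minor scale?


Solution.
The relative minor shares the major's key signature and starts on its 6th degree
6th degree = a major 6th above the tonic; a major 6th above E is C#
→ relative minor of E major is C# minor
C# natural minor scale: C# D# E F# G# A B
= C# minor; 6th degree = A


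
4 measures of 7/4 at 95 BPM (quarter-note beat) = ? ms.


Step by step:
Quarter-note beat duration = 60000 / 95 ms
Beats per measure (7/4) = 7
One measure = 7 × 60000 / 95 = 420000 / 95 ms
4 measures = 4 × 420000 / 95 = 1680000 / 95
= 17684.2 ms


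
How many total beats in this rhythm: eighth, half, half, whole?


Beat values:
  eighth = 0.5 beats
  half = 2 beats
  half = 2 beats
  whole = 4 beats
Sum = 0.5 + 2 + 2 + 4
= 8.5 beats


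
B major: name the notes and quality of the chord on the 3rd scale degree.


Reasoning:
B major scale: B C# D# E F# G# A#
Diatonic triad on degree 3 stacks scale notes 3, 5, 7: D# F# A#
D#→F# = 3 semitones; D#→A# = 7 semitones → minor triad
= D# F# A# (minor)


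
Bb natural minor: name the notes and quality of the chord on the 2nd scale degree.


Bb natural minor scale: Bb C Db Eb F Gb Ab
Diatonic triad on degree 2 stacks scale notes 2, 4, 6: C Eb Gb
C→Eb = 3 semitones; C→Gb = 6 semitones → diminished triad
= C Eb Gb (diminished)


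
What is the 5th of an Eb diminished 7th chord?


Diminished 7th chord = root + minor 3rd + diminished 5th + diminished 7th
Seventh chords stack in thirds, so the letter names are E-G-B-D
Root: Eb
Minor 3rd above Eb: Gb
Diminished 5th above Eb: Bbb
Diminished 7th above Eb: Dbb
The 5th = Bbb


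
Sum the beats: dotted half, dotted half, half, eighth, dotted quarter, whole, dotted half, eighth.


Beat values:
  dotted half = 3 beats
  dotted half = 3 beats
  half = 2 beats
  eighth = 0.5 beats
  dotted quarter = 1.5 beats
  whole = 4 beats
  dotted half = 3 beats
  eighth = 0.5 beats
Sum = 3 + 3 + 2 + 0.5 + 1.5 + 4 + 3 + 0.5
= 17.5 beats


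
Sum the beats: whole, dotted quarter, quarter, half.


Working:
Beat values:
  whole = 4 beats
  dotted quarter = 1.5 beats
  quarter = 1 beat
  half = 2 beats
Sum = 4 + 1.5 + 1 + 2
= 8.5 beats


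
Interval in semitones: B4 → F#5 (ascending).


Solution.
Absolute semitone position = octave×12 + chromatic position
B4: 4×12 + 11 = 59
F#5: 5×12 + 6 = 66
Difference = 66 - 59 = 7
= 7 semitones


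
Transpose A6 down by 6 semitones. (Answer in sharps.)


Let's work it out.
A6: chromatic position 9 in octave 6 → absolute = 6×12 + 9 = 81
Transpose down 6: 81 - 6 = 75
75 = 6×12 + 3 → D# in octave 6
Result = D#6


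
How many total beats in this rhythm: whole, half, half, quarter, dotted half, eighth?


Beat values:
  whole = 4 beats
  half = 2 beats
  half = 2 beats
  quarter = 1 beat
  dotted half = 3 beats
  eighth = 0.5 beats
Sum = 4 + 2 + 2 + 1 + 3 + 0.5
= 12.5 beats


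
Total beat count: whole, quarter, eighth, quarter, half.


Beat values:
  whole = 4 beats
  quarter = 1 beat
  eighth = 0.5 beats
  quarter = 1 beat
  half = 2 beats
Sum = 4 + 1 + 0.5 + 1 + 2
= 8.5 beats


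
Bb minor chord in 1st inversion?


Root position: Bb Db F
1st inversion: move root up an octave
Bass note: Db
Notes (bottom to top) = Db F Bb


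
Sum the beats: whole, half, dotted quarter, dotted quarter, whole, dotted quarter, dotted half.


Beat values:
  whole = 4 beats
  half = 2 beats
  dotted quarter = 1.5 beats
  dotted quarter = 1.5 beats
  whole = 4 beats
  dotted quarter = 1.5 beats
  dotted half = 3 beats
Sum = 4 + 2 + 1.5 + 1.5 + 4 + 1.5 + 3
= 17.5 beats


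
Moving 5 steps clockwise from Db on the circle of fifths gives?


Let's work it out.
Each clockwise step on the circle of fifths moves up a perfect 5th
From Db: Db → Ab → Eb → Bb → F → C
= C


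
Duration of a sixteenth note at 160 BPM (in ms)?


Solution.
One quarter-note beat = 60000 / BPM = 60000 / 160 ms
Sixteenth note = 1/4 × quarter note
Duration = 1/4 × 60000 / 160 = 15000 / 160
= 93.8 ms


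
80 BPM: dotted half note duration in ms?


One quarter-note beat = 60000 / BPM = 60000 / 80 ms
Dotted half note = 3 × quarter note
Duration = 3 × 60000 / 80 = 180000 / 80
= 2250.0 ms


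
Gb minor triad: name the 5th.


Reasoning:
Minor triad = root + minor 3rd (3 semitones) + perfect 5th (7 semitones)
A triad on Gb stacks thirds, so the chord tones use letter names G-B-D
Root: Gb
Minor 3rd above Gb: Bbb
Perfect 5th above Gb: Db
The 5th = Db


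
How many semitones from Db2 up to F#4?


Absolute semitone position = octave×12 + chromatic position
Db2: 2×12 + 1 = 25
F#4: 4×12 + 6 = 54
Difference = 54 - 25 = 29
= 29 semitones


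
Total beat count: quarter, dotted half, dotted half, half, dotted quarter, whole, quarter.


Beat values:
  quarter = 1 beat
  dotted half = 3 beats
  dotted half = 3 beats
  half = 2 beats
  dotted quarter = 1.5 beats
  whole = 4 beats
  quarter = 1 beat
Sum = 1 + 3 + 3 + 2 + 1.5 + 4 + 1
= 15.5 beats


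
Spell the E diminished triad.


Diminished triad = root + minor 3rd (3 semitones) + diminished 5th (6 semitones)
A triad on E stacks thirds, so the chord tones use letter names E-G-B
Root: E
Minor 3rd above E: G
Diminished 5th above E: Bb
Chord = E G Bb


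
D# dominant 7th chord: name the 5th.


Dominant 7th chord = root + major 3rd + perfect 5th + minor 7th
Seventh chords stack in thirds, so the letter names are D-F-A-C
Root: D#
Major 3rd above D#: F##
Perfect 5th above D#: A#
Minor 7th above D#: C#
The 5th = A#


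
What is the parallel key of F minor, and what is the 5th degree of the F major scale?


Let's work it out.
Parallel keys share the same tonic but differ in mode
F minor → parallel is F major
F major scale: F G A Bb C D E
= F major; 5th degree = C


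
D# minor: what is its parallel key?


Step by step:
Parallel keys share the same tonic but differ in mode
D# minor → parallel is D# major
= D# major


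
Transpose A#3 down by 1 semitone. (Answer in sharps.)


Working:
A#3: chromatic position 10 in octave 3 → absolute = 3×12 + 10 = 46
Transpose down 1: 46 - 1 = 45
45 = 3×12 + 9 → A in octave 3
Result = A3
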